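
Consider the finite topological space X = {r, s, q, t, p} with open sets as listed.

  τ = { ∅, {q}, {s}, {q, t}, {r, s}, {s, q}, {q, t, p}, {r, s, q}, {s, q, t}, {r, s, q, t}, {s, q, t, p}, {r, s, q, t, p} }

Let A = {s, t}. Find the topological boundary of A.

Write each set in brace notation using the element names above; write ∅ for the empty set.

{r, t, p}

interior: largest open inside A is {s} (from ∅, {s})
cl via duality: int({r, q, p}) = {q}, so X∖{q} = {r, s, t, p}
cl∖int = {r, t, p}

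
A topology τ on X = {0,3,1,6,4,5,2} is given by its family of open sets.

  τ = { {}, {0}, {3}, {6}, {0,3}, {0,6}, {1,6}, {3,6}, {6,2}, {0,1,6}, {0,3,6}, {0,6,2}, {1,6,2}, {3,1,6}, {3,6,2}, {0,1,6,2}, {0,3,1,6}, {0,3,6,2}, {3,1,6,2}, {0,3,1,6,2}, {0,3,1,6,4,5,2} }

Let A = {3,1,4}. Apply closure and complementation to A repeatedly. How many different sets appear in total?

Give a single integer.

8

X∖A={0,6,5,2}, int(X∖A)={0,6,2}, hence cl(A)={3,1,4,5}
Orbit (k=closure, c=complement):
  1. A     = {3,1,4}
  2. kA    = {3,1,4,5}
  3. cA    = {0,6,5,2}
  4. ckA   = {0,6,2}
  5. kcA   = {0,1,6,4,5,2}
  6. ckcA  = {3}
  7. kckcA = {3,4,5}
  8. ckckcA = {0,1,6,2}
(closed under both — stop)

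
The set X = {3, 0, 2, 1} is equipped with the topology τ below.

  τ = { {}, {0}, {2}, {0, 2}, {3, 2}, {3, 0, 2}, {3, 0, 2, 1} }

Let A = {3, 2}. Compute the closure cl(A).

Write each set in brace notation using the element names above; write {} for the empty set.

{3, 2, 1}

cl via duality: int({0, 1}) = {0}, so X∖{0} = {3, 2, 1}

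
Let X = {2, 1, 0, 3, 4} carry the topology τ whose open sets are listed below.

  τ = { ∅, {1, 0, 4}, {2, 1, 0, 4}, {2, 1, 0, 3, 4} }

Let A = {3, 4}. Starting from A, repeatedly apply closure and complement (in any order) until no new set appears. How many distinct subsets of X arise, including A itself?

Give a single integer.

closure: X∖int(X∖A) = X∖∅ = {2, 1, 0, 3, 4}
Let k=closure and c=complement:
  1. A     = {3, 4}
  2. kA    = {2, 1, 0, 3, 4}
  3. cA    = {2, 1, 0}
  4. ckA   = ∅
— saturated at 4

4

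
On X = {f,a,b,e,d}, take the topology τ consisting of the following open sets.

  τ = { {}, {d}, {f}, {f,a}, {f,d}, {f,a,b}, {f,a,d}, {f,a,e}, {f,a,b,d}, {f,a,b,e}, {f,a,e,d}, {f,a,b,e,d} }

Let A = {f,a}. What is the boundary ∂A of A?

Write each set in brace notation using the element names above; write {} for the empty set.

open subsets of A: {}, {f}, {f,a}; so int(A) = {f,a}
closure: X∖int(X∖A) = X∖{d} = {f,a,b,e}
∂A = {f,a,b,e} minus {f,a} = {b,e}

{b,e}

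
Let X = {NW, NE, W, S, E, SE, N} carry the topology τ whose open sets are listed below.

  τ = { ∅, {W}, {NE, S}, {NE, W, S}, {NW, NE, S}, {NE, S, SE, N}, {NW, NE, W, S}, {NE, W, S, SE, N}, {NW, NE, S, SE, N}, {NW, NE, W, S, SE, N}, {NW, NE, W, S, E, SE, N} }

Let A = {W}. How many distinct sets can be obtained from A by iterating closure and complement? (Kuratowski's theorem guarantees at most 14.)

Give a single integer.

cl via duality: int({NW, NE, S, E, SE, N}) = {NW, NE, S, SE, N}, so X∖{NW, NE, S, SE, N} = {W, E}
Write k for closure, c for complement:
  1. A     = {W}
  2. kA    = {W, E}
  3. cA    = {NW, NE, S, E, SE, N}
  4. ckA   = {NW, NE, S, SE, N}
applying k or c yields no new set

4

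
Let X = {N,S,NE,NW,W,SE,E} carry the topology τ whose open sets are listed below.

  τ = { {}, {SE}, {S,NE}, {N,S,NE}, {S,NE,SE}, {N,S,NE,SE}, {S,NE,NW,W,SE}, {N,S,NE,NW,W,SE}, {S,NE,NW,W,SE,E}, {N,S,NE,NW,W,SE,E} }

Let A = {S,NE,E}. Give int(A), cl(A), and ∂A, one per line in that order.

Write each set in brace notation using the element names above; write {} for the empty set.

int(A) = {S,NE}
cl(A)  = {N,S,NE,NW,W,E}
∂A     = {N,NW,W,E}

opens ⊆ A: {}, {S,NE}; union → int = {S,NE}
complement {N,NW,W,SE}; its interior {SE}; cl(A) = X∖{SE} = {N,S,NE,NW,W,E}
boundary = {N,S,NE,NW,W,E} ∖ {S,NE} = {N,NW,W,E}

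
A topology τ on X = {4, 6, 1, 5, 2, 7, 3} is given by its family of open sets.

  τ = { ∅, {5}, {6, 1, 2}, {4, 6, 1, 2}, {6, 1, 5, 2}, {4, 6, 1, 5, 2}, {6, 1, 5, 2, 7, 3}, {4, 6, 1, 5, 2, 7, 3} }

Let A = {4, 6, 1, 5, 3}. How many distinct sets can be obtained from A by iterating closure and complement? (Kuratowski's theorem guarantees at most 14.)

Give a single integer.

8

X∖A={2, 7}, int(X∖A)=∅, hence cl(A)={4, 6, 1, 5, 2, 7, 3}
Orbit (k=closure, c=complement):
  1. A     = {4, 6, 1, 5, 3}
  2. kA    = {4, 6, 1, 5, 2, 7, 3}
  3. cA    = {2, 7}
  4. ckA   = ∅
  5. kcA   = {4, 6, 1, 2, 7, 3}
  6. ckcA  = {5}
  7. kckcA = {5, 7, 3}
  8. ckckcA = {4, 6, 1, 2}
(closed under both — stop)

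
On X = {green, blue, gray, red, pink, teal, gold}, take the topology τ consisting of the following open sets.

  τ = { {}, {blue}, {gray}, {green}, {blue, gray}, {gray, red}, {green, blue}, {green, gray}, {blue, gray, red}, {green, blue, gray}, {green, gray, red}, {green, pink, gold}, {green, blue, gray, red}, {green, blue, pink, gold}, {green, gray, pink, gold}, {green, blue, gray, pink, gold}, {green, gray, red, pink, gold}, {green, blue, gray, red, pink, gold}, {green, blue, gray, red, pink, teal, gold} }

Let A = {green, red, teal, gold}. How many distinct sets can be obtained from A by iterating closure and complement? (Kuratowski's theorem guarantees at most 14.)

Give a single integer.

X∖A={blue, gray, pink}, int(X∖A)={blue, gray}, hence cl(A)={green, red, pink, teal, gold}
Orbit (k=closure, c=complement):
  1. A     = {green, red, teal, gold}
  2. kA    = {green, red, pink, teal, gold}
  3. cA    = {blue, gray, pink}
  4. ckA   = {blue, gray}
  5. kcA   = {blue, gray, red, pink, teal, gold}
  6. kckA  = {blue, gray, red, teal}
  7. ckcA  = {green}
  8. ckckA = {green, pink, gold}
  9. kckcA = {green, pink, teal, gold}
  10. ckckcA = {blue, gray, red}
(closed under both — stop)

10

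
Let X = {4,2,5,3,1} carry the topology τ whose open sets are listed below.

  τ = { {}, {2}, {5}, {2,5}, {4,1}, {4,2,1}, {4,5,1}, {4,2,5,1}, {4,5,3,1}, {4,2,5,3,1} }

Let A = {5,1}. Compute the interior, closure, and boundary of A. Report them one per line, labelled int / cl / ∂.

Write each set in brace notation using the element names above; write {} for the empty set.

int(A) = {5}
cl(A)  = {4,5,3,1}
∂A     = {4,3,1}

opens ⊆ A: {}, {5}; union → int = {5}
complement {4,2,3}; its interior {2}; cl(A) = X∖{2} = {4,5,3,1}
boundary = {4,5,3,1} ∖ {5} = {4,3,1}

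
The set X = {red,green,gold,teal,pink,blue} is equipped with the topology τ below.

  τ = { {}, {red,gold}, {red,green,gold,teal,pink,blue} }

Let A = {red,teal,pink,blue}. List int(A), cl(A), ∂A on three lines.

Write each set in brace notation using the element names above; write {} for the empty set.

int(A) = {}
cl(A)  = {red,green,gold,teal,pink,blue}
∂A     = {red,green,gold,teal,pink,blue}

opens ⊆ A: {}; union → int = {}
complement {green,gold}; its interior {}; cl(A) = X∖{} = {red,green,gold,teal,pink,blue}
boundary = {red,green,gold,teal,pink,blue} ∖ {} = {red,green,gold,teal,pink,blue}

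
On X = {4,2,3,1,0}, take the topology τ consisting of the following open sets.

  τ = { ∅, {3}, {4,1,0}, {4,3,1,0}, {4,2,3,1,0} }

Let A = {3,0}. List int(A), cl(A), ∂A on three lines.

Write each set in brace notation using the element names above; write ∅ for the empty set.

opens ⊆ A: ∅, {3}; union → int = {3}
complement {4,2,1}; its interior ∅; cl(A) = X∖∅ = {4,2,3,1,0}
boundary = {4,2,3,1,0} ∖ {3} = {4,2,1,0}

int(A) = {3}
cl(A)  = {4,2,3,1,0}
∂A     = {4,2,1,0}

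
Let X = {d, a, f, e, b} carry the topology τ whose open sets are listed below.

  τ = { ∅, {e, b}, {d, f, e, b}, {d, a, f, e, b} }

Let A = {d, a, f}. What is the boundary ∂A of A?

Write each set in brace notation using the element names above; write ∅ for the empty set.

{d, a, f}

interior: largest open inside A is ∅ (from ∅)
cl via duality: int({e, b}) = {e, b}, so X∖{e, b} = {d, a, f}
cl∖int = {d, a, f}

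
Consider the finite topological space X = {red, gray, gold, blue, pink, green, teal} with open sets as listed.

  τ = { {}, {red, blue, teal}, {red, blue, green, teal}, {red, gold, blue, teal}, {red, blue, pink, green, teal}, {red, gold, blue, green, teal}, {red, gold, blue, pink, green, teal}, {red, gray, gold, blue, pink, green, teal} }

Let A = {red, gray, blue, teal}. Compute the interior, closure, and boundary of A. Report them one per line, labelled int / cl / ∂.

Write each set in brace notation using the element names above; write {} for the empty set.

int(A) = {red, blue, teal}
cl(A)  = {red, gray, gold, blue, pink, green, teal}
∂A     = {gray, gold, pink, green}

opens ⊆ A: {}, {red, blue, teal}; union → int = {red, blue, teal}
complement {gold, pink, green}; its interior {}; cl(A) = X∖{} = {red, gray, gold, blue, pink, green, teal}
boundary = {red, gray, gold, blue, pink, green, teal} ∖ {red, blue, teal} = {gray, gold, pink, green}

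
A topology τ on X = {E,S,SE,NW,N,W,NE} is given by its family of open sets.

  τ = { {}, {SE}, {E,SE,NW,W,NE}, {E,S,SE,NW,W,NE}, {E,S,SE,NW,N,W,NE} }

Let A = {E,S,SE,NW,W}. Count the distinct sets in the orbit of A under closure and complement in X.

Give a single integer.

complement {N,NE}; its interior {}; cl(A) = X∖{} = {E,S,SE,NW,N,W,NE}
With k = closure, c = complement:
  1. A     = {E,S,SE,NW,W}
  2. kA    = {E,S,SE,NW,N,W,NE}
  3. cA    = {N,NE}
  4. ckA   = {}
  5. kcA   = {E,S,NW,N,W,NE}
  6. ckcA  = {SE}
k, c of each give nothing new

6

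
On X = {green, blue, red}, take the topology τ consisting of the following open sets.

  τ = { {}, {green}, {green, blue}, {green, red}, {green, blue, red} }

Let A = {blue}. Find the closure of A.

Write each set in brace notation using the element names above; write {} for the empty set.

X∖A={green, red}, int(X∖A)={green, red}, hence cl(A)={blue}

{blue}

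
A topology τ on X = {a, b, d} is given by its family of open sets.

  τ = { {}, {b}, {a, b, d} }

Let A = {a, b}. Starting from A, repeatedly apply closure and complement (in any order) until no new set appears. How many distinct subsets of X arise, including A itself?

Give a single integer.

6

cl via duality: int({d}) = {}, so X∖{} = {a, b, d}
Write k for closure, c for complement:
  1. A     = {a, b}
  2. kA    = {a, b, d}
  3. cA    = {d}
  4. ckA   = {}
  5. kcA   = {a, d}
  6. ckcA  = {b}
applying k or c yields no new set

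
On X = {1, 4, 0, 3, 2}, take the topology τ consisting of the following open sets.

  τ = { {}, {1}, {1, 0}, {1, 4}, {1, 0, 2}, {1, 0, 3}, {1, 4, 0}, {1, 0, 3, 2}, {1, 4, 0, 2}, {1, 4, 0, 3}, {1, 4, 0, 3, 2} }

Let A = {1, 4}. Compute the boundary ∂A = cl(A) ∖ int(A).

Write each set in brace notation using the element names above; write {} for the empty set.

{0, 3, 2}

open subsets of A: {}, {1}, {1, 4}; so int(A) = {1, 4}
closure: X∖int(X∖A) = X∖{} = {1, 4, 0, 3, 2}
∂A = {1, 4, 0, 3, 2} minus {1, 4} = {0, 3, 2}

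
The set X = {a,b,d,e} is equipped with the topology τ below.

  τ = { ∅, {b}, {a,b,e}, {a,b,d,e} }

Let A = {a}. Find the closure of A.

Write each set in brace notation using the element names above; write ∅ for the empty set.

{a,d,e}

closure: X∖int(X∖A) = X∖{b} = {a,d,e}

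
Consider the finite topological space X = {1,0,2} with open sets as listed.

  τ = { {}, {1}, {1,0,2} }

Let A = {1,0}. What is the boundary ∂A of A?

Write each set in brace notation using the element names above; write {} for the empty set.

interior: largest open inside A is {1} (from {}, {1})
cl via duality: int({2}) = {}, so X∖{} = {1,0,2}
cl∖int = {0,2}

{0,2}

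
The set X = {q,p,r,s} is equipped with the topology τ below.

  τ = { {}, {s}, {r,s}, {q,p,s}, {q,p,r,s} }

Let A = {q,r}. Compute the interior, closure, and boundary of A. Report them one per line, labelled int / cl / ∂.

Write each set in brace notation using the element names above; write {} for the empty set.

open subsets of A: {}; so int(A) = {}
closure: X∖int(X∖A) = X∖{s} = {q,p,r}
∂A = {q,p,r} minus {} = {q,p,r}

int(A) = {}
cl(A)  = {q,p,r}
∂A     = {q,p,r}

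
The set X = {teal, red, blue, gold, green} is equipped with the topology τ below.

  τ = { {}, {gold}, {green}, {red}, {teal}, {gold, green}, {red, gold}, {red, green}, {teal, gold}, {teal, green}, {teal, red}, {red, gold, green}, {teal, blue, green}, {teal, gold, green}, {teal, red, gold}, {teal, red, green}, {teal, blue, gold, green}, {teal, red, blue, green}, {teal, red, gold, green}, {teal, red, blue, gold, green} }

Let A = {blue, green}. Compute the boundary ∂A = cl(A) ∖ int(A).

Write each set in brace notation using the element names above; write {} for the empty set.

U open, U⊆A: {}, {green}. int(A) = ⋃ = {green}
X∖A={teal, red, gold}, int(X∖A)={teal, red, gold}, hence cl(A)={blue, green}
∂A: remove int from cl → {blue}

{blue}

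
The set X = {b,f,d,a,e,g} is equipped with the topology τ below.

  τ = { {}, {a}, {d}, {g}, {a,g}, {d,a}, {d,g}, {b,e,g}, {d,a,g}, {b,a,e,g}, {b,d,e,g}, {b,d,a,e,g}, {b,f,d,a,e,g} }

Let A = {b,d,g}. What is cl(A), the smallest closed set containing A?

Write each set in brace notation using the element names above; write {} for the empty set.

{b,f,d,e,g}

cl via duality: int({f,a,e}) = {a}, so X∖{a} = {b,f,d,e,g}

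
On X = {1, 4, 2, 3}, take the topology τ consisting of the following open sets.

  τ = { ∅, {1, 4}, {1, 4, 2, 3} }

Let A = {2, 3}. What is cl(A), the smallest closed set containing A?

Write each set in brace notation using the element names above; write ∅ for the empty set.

cl via duality: int({1, 4}) = {1, 4}, so X∖{1, 4} = {2, 3}

{2, 3}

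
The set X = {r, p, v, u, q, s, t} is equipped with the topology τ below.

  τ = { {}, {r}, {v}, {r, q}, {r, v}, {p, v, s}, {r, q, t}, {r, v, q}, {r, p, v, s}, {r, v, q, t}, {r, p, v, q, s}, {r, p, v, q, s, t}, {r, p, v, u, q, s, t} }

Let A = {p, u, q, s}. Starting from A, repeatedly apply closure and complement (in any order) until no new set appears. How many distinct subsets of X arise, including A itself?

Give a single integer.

6

closure: X∖int(X∖A) = X∖{r, v} = {p, u, q, s, t}
Let k=closure and c=complement:
  1. A     = {p, u, q, s}
  2. kA    = {p, u, q, s, t}
  3. cA    = {r, v, t}
  4. ckA   = {r, v}
  5. kcA   = {r, p, v, u, q, s, t}
  6. ckcA  = {}
— saturated at 6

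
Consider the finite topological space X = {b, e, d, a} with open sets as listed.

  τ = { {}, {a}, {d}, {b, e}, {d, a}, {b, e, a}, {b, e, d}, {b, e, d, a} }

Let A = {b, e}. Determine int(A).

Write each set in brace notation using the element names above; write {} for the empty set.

opens ⊆ A: {}, {b, e}; union → int = {b, e}

{b, e}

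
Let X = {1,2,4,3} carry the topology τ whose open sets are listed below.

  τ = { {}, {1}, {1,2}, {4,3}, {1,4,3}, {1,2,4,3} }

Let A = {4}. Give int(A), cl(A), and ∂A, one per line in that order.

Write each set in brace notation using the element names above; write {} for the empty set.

interior: largest open inside A is {} (from {})
cl via duality: int({1,2,3}) = {1,2}, so X∖{1,2} = {4,3}
cl∖int = {4,3}

int(A) = {}
cl(A)  = {4,3}
∂A     = {4,3}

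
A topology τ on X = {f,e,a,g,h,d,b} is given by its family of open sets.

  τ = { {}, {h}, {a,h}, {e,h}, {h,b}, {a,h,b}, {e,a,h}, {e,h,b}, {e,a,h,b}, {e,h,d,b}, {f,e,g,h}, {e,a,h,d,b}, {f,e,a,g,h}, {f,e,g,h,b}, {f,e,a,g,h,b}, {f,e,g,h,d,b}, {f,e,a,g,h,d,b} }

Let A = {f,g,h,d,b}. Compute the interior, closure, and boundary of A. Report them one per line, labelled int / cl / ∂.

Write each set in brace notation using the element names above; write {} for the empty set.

int(A) = {h,b}
cl(A)  = {f,e,a,g,h,d,b}
∂A     = {f,e,a,g,d}

open subsets of A: {}, {h}, {h,b}; so int(A) = {h,b}
closure: X∖int(X∖A) = X∖{} = {f,e,a,g,h,d,b}
∂A = {f,e,a,g,h,d,b} minus {h,b} = {f,e,a,g,d}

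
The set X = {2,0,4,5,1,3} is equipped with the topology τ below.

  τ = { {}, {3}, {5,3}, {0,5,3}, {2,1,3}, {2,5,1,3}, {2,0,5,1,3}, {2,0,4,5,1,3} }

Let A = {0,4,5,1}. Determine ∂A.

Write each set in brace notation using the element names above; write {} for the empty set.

{2,0,4,5,1}

opens ⊆ A: {}; union → int = {}
complement {2,3}; its interior {3}; cl(A) = X∖{3} = {2,0,4,5,1}
boundary = {2,0,4,5,1} ∖ {} = {2,0,4,5,1}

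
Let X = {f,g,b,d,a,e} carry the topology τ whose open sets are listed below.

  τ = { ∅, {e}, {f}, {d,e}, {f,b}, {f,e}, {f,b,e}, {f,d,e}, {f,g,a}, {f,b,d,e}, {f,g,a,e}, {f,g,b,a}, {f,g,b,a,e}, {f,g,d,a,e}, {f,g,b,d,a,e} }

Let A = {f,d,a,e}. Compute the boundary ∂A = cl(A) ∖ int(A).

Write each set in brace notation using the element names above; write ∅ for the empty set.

interior: largest open inside A is {f,d,e} (from ∅, {f}, {e}, {d,e}, {f,e}, {f,d,e})
cl via duality: int({g,b}) = ∅, so X∖∅ = {f,g,b,d,a,e}
cl∖int = {g,b,a}

{g,b,a}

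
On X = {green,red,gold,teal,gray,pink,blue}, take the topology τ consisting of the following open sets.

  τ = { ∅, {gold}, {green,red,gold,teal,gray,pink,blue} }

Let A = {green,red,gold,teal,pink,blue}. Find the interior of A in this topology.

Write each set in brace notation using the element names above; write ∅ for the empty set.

{gold}

U open, U⊆A: ∅, {gold}. int(A) = ⋃ = {gold}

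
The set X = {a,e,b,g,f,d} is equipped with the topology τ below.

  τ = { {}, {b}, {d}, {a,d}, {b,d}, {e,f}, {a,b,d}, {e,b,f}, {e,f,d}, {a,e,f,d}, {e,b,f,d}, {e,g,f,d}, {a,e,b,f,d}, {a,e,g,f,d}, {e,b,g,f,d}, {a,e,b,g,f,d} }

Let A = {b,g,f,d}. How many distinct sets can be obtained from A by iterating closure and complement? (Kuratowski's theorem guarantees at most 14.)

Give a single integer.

closure: X∖int(X∖A) = X∖{} = {a,e,b,g,f,d}
Let k=closure and c=complement:
  1. A     = {b,g,f,d}
  2. kA    = {a,e,b,g,f,d}
  3. cA    = {a,e}
  4. ckA   = {}
  5. kcA   = {a,e,g,f}
  6. ckcA  = {b,d}
  7. kckcA = {a,b,g,d}
  8. ckckcA = {e,f}
  9. kckckcA = {e,g,f}
  10. ckckckcA = {a,b,d}
— saturated at 10

10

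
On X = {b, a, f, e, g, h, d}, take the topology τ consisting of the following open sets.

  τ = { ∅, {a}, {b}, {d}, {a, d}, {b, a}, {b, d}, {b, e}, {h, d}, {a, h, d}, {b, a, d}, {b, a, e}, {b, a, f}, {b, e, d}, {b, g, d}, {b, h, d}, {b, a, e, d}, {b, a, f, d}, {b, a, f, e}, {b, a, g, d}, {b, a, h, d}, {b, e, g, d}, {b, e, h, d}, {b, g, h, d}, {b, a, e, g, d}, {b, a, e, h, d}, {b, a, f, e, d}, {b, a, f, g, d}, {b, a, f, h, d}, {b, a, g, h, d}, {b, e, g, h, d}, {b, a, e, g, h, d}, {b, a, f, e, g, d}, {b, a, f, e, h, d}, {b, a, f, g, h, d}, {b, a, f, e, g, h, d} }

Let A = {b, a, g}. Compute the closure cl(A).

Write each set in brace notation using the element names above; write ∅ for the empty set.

X∖A={f, e, h, d}, int(X∖A)={h, d}, hence cl(A)={b, a, f, e, g}

{b, a, f, e, g}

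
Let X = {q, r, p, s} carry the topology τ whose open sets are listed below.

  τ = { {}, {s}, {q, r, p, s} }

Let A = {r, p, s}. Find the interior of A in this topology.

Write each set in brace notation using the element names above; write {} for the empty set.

{s}

U open, U⊆A: {}, {s}. int(A) = ⋃ = {s}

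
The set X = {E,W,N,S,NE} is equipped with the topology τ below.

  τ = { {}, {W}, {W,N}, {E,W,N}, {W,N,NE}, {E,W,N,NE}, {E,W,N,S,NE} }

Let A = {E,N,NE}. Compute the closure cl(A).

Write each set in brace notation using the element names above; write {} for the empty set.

{E,N,S,NE}

cl via duality: int({W,S}) = {W}, so X∖{W} = {E,N,S,NE}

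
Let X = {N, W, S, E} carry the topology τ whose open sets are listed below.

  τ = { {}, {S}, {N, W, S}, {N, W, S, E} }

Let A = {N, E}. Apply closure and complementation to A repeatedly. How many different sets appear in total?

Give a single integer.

6

complement {W, S}; its interior {S}; cl(A) = X∖{S} = {N, W, E}
With k = closure, c = complement:
  1. A     = {N, E}
  2. kA    = {N, W, E}
  3. cA    = {W, S}
  4. ckA   = {S}
  5. kcA   = {N, W, S, E}
  6. ckcA  = {}
k, c of each give nothing new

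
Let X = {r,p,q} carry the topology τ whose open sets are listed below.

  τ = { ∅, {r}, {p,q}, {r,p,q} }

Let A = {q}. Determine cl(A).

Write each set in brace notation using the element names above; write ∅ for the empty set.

X∖A={r,p}, int(X∖A)={r}, hence cl(A)={p,q}

{p,q}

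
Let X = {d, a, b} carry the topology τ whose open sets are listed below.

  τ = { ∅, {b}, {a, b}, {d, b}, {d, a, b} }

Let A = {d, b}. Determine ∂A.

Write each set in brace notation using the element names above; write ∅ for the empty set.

{a}

U open, U⊆A: ∅, {b}, {d, b}. int(A) = ⋃ = {d, b}
X∖A={a}, int(X∖A)=∅, hence cl(A)={d, a, b}
∂A: remove int from cl → {a}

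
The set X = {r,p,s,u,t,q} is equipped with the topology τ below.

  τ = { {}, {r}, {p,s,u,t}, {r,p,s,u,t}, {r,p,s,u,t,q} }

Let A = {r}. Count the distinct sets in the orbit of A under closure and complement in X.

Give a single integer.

complement {p,s,u,t,q}; its interior {p,s,u,t}; cl(A) = X∖{p,s,u,t} = {r,q}
With k = closure, c = complement:
  1. A     = {r}
  2. kA    = {r,q}
  3. cA    = {p,s,u,t,q}
  4. ckA   = {p,s,u,t}
k, c of each give nothing new

4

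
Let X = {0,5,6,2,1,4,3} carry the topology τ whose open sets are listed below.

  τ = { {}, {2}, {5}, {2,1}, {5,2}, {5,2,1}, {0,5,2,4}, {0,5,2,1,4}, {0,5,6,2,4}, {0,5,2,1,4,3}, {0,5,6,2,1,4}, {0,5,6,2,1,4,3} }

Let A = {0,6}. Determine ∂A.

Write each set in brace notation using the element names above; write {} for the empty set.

{0,6,4,3}

opens ⊆ A: {}; union → int = {}
complement {5,2,1,4,3}; its interior {5,2,1}; cl(A) = X∖{5,2,1} = {0,6,4,3}
boundary = {0,6,4,3} ∖ {} = {0,6,4,3}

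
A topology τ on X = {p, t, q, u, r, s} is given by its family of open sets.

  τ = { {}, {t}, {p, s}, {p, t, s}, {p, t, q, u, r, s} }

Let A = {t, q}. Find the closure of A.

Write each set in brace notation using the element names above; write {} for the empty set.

{t, q, u, r}

cl via duality: int({p, u, r, s}) = {p, s}, so X∖{p, s} = {t, q, u, r}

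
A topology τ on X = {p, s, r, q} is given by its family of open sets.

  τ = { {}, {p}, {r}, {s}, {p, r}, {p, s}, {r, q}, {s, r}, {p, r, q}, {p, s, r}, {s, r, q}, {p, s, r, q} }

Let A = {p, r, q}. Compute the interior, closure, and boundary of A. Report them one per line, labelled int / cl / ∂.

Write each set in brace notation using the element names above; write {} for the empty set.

int(A) = {p, r, q}
cl(A)  = {p, r, q}
∂A     = {}

opens ⊆ A: {}, {r}, {p}, {p, r}, {r, q}, {p, r, q}; union → int = {p, r, q}
complement {s}; its interior {s}; cl(A) = X∖{s} = {p, r, q}
boundary = {p, r, q} ∖ {p, r, q} = {}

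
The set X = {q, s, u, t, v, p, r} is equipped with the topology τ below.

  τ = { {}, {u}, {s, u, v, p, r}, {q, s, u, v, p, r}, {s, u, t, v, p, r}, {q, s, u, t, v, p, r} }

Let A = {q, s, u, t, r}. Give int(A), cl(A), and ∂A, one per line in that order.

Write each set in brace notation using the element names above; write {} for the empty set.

open subsets of A: {}, {u}; so int(A) = {u}
closure: X∖int(X∖A) = X∖{} = {q, s, u, t, v, p, r}
∂A = {q, s, u, t, v, p, r} minus {u} = {q, s, t, v, p, r}

int(A) = {u}
cl(A)  = {q, s, u, t, v, p, r}
∂A     = {q, s, t, v, p, r}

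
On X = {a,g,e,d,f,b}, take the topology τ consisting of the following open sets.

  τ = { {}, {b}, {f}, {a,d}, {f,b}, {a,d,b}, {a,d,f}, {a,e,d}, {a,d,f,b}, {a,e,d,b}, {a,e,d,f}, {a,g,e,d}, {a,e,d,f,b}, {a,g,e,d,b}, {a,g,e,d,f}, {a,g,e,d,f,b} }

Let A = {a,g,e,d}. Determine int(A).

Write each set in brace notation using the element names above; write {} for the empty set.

U open, U⊆A: {}, {a,d}, {a,e,d}, {a,g,e,d}. int(A) = ⋃ = {a,g,e,d}

{a,g,e,d}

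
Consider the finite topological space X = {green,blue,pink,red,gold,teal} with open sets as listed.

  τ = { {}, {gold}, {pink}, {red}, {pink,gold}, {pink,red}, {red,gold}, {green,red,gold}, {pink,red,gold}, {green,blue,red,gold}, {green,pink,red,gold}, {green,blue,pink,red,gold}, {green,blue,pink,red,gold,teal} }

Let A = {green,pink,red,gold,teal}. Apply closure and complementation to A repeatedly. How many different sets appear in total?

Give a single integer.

6

X∖A={blue}, int(X∖A)={}, hence cl(A)={green,blue,pink,red,gold,teal}
Orbit (k=closure, c=complement):
  1. A     = {green,pink,red,gold,teal}
  2. kA    = {green,blue,pink,red,gold,teal}
  3. cA    = {blue}
  4. ckA   = {}
  5. kcA   = {blue,teal}
  6. ckcA  = {green,pink,red,gold}
(closed under both — stop)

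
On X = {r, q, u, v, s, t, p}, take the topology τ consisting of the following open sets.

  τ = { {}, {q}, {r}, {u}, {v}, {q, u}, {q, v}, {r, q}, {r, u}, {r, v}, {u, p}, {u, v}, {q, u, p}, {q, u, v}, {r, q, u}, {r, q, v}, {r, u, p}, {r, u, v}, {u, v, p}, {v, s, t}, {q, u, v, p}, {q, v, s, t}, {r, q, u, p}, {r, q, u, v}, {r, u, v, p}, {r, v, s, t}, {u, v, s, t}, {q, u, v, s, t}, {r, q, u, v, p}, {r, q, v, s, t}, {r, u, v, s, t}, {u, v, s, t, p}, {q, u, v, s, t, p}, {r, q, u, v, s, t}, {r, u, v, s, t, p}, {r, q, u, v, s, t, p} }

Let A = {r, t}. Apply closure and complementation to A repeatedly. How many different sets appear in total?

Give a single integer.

6

closure: X∖int(X∖A) = X∖{q, u, v, p} = {r, s, t}
Let k=closure and c=complement:
  1. A     = {r, t}
  2. kA    = {r, s, t}
  3. cA    = {q, u, v, s, p}
  4. ckA   = {q, u, v, p}
  5. kcA   = {q, u, v, s, t, p}
  6. ckcA  = {r}
— saturated at 6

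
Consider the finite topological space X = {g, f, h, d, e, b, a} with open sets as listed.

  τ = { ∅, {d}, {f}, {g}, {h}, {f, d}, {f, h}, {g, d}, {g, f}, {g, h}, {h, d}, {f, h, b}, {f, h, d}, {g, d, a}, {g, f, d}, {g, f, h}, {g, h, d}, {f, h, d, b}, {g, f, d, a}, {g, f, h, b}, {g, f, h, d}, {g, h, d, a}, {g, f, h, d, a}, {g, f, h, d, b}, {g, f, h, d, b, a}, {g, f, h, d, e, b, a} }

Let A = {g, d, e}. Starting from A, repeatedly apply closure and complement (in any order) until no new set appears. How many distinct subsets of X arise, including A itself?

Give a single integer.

8

closure: X∖int(X∖A) = X∖{f, h, b} = {g, d, e, a}
Let k=closure and c=complement:
  1. A     = {g, d, e}
  2. kA    = {g, d, e, a}
  3. cA    = {f, h, b, a}
  4. ckA   = {f, h, b}
  5. kcA   = {f, h, e, b, a}
  6. kckA  = {f, h, e, b}
  7. ckcA  = {g, d}
  8. ckckA = {g, d, a}
— saturated at 8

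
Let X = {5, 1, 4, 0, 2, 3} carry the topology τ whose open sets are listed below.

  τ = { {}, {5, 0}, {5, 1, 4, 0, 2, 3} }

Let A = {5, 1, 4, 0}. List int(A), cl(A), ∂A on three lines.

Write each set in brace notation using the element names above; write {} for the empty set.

int(A) = {5, 0}
cl(A)  = {5, 1, 4, 0, 2, 3}
∂A     = {1, 4, 2, 3}

open subsets of A: {}, {5, 0}; so int(A) = {5, 0}
closure: X∖int(X∖A) = X∖{} = {5, 1, 4, 0, 2, 3}
∂A = {5, 1, 4, 0, 2, 3} minus {5, 0} = {1, 4, 2, 3}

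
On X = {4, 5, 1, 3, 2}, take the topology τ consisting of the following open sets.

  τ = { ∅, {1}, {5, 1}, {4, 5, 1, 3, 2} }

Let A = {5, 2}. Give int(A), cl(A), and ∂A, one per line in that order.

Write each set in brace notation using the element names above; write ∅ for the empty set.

int(A) = ∅
cl(A)  = {4, 5, 3, 2}
∂A     = {4, 5, 3, 2}

opens ⊆ A: ∅; union → int = ∅
complement {4, 1, 3}; its interior {1}; cl(A) = X∖{1} = {4, 5, 3, 2}
boundary = {4, 5, 3, 2} ∖ ∅ = {4, 5, 3, 2}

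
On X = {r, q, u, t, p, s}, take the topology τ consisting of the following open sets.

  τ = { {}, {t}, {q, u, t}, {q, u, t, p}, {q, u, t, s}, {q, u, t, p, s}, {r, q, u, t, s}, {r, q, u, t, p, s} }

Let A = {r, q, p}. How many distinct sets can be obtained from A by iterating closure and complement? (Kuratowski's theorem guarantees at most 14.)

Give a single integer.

6

complement {u, t, s}; its interior {t}; cl(A) = X∖{t} = {r, q, u, p, s}
With k = closure, c = complement:
  1. A     = {r, q, p}
  2. kA    = {r, q, u, p, s}
  3. cA    = {u, t, s}
  4. ckA   = {t}
  5. kcA   = {r, q, u, t, p, s}
  6. ckcA  = {}
k, c of each give nothing new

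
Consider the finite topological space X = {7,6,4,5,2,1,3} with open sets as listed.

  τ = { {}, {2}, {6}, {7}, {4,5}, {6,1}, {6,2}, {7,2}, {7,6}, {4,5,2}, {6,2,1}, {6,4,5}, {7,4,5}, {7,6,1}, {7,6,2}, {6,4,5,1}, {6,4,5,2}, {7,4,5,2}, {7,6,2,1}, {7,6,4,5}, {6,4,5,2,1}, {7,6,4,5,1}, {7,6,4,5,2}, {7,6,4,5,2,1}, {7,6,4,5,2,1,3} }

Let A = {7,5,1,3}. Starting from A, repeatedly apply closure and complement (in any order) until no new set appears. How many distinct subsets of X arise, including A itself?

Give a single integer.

12

closure: X∖int(X∖A) = X∖{6,2} = {7,4,5,1,3}
Let k=closure and c=complement:
  1. A     = {7,5,1,3}
  2. kA    = {7,4,5,1,3}
  3. cA    = {6,4,2}
  4. ckA   = {6,2}
  5. kcA   = {6,4,5,2,1,3}
  6. kckA  = {6,2,1,3}
  7. ckcA  = {7}
  8. ckckA = {7,4,5}
  9. kckcA = {7,3}
  10. kckckA = {7,4,5,3}
  11. ckckcA = {6,4,5,2,1}
  12. ckckckA = {6,2,1}
— saturated at 12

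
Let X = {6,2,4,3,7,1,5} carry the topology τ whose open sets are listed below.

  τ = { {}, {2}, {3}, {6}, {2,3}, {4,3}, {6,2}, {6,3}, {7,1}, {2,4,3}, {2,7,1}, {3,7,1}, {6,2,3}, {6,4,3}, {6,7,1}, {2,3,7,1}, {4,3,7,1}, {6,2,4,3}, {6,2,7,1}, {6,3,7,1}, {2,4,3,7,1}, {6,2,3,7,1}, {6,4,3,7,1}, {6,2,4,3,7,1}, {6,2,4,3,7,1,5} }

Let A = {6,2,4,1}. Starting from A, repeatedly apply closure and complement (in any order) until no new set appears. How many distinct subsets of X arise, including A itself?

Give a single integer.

cl via duality: int({3,7,5}) = {3}, so X∖{3} = {6,2,4,7,1,5}
Write k for closure, c for complement:
  1. A     = {6,2,4,1}
  2. kA    = {6,2,4,7,1,5}
  3. cA    = {3,7,5}
  4. ckA   = {3}
  5. kcA   = {4,3,7,1,5}
  6. kckA  = {4,3,5}
  7. ckcA  = {6,2}
  8. ckckA = {6,2,7,1}
  9. kckcA = {6,2,5}
  10. kckckA = {6,2,7,1,5}
  11. ckckcA = {4,3,7,1}
  12. ckckckA = {4,3}
applying k or c yields no new set

12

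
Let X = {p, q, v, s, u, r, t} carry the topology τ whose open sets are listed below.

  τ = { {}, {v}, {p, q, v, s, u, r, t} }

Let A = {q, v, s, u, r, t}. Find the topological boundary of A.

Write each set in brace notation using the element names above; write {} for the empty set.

{p, q, s, u, r, t}

opens ⊆ A: {}, {v}; union → int = {v}
complement {p}; its interior {}; cl(A) = X∖{} = {p, q, v, s, u, r, t}
boundary = {p, q, v, s, u, r, t} ∖ {v} = {p, q, s, u, r, t}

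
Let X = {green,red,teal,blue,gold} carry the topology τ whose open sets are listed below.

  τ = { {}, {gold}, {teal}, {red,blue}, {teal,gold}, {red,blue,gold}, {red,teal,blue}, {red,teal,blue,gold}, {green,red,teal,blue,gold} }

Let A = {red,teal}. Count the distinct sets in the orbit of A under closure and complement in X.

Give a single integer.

10

cl via duality: int({green,blue,gold}) = {gold}, so X∖{gold} = {green,red,teal,blue}
Write k for closure, c for complement:
  1. A     = {red,teal}
  2. kA    = {green,red,teal,blue}
  3. cA    = {green,blue,gold}
  4. ckA   = {gold}
  5. kcA   = {green,red,blue,gold}
  6. kckA  = {green,gold}
  7. ckcA  = {teal}
  8. ckckA = {red,teal,blue}
  9. kckcA = {green,teal}
  10. ckckcA = {red,blue,gold}
applying k or c yields no new set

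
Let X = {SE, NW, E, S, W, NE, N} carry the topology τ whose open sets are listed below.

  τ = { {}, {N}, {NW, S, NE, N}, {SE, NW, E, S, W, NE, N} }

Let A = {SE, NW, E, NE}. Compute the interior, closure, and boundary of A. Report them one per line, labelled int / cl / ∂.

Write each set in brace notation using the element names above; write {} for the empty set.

int(A) = {}
cl(A)  = {SE, NW, E, S, W, NE}
∂A     = {SE, NW, E, S, W, NE}

opens ⊆ A: {}; union → int = {}
complement {S, W, N}; its interior {N}; cl(A) = X∖{N} = {SE, NW, E, S, W, NE}
boundary = {SE, NW, E, S, W, NE} ∖ {} = {SE, NW, E, S, W, NE}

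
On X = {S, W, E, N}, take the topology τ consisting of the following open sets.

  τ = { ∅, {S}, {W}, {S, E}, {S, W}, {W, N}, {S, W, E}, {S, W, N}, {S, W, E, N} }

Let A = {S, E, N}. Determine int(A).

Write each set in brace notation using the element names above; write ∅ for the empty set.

interior: largest open inside A is {S, E} (from ∅, {S}, {S, E})

{S, E}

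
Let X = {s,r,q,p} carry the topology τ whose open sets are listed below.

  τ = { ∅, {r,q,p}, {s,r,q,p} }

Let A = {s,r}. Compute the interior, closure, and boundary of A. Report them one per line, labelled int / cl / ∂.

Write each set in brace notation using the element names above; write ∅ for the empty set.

int(A) = ∅
cl(A)  = {s,r,q,p}
∂A     = {s,r,q,p}

interior: largest open inside A is ∅ (from ∅)
cl via duality: int({q,p}) = ∅, so X∖∅ = {s,r,q,p}
cl∖int = {s,r,q,p}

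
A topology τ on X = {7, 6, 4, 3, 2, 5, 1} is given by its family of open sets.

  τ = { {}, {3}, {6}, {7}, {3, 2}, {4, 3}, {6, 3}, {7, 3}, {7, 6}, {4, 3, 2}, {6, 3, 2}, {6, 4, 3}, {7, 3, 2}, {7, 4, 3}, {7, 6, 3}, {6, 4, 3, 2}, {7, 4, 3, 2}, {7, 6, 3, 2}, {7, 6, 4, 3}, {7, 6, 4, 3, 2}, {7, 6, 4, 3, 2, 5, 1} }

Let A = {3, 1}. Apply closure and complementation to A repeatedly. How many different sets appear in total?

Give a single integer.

complement {7, 6, 4, 2, 5}; its interior {7, 6}; cl(A) = X∖{7, 6} = {4, 3, 2, 5, 1}
With k = closure, c = complement:
  1. A     = {3, 1}
  2. kA    = {4, 3, 2, 5, 1}
  3. cA    = {7, 6, 4, 2, 5}
  4. ckA   = {7, 6}
  5. kcA   = {7, 6, 4, 2, 5, 1}
  6. kckA  = {7, 6, 5, 1}
  7. ckcA  = {3}
  8. ckckA = {4, 3, 2}
k, c of each give nothing new

8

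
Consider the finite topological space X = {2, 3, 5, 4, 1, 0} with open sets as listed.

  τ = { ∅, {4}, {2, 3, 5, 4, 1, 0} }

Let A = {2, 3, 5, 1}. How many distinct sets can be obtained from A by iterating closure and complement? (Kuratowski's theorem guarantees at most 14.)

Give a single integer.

closure: X∖int(X∖A) = X∖{4} = {2, 3, 5, 1, 0}
Let k=closure and c=complement:
  1. A     = {2, 3, 5, 1}
  2. kA    = {2, 3, 5, 1, 0}
  3. cA    = {4, 0}
  4. ckA   = {4}
  5. kcA   = {2, 3, 5, 4, 1, 0}
  6. ckcA  = ∅
— saturated at 6

6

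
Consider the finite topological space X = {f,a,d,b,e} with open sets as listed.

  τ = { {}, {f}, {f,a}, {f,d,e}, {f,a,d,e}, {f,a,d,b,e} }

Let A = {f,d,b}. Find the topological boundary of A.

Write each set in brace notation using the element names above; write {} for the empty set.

{a,d,b,e}

opens ⊆ A: {}, {f}; union → int = {f}
complement {a,e}; its interior {}; cl(A) = X∖{} = {f,a,d,b,e}
boundary = {f,a,d,b,e} ∖ {f} = {a,d,b,e}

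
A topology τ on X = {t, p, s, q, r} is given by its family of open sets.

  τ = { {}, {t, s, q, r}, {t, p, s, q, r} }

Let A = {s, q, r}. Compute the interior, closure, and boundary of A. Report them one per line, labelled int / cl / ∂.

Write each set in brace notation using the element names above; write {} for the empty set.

int(A) = {}
cl(A)  = {t, p, s, q, r}
∂A     = {t, p, s, q, r}

U open, U⊆A: {}. int(A) = ⋃ = {}
X∖A={t, p}, int(X∖A)={}, hence cl(A)={t, p, s, q, r}
∂A: remove int from cl → {t, p, s, q, r}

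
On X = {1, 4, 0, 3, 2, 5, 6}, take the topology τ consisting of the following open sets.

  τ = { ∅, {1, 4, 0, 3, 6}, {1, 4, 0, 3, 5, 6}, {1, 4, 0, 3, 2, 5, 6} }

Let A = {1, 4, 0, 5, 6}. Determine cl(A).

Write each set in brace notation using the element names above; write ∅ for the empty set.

cl via duality: int({3, 2}) = ∅, so X∖∅ = {1, 4, 0, 3, 2, 5, 6}

{1, 4, 0, 3, 2, 5, 6}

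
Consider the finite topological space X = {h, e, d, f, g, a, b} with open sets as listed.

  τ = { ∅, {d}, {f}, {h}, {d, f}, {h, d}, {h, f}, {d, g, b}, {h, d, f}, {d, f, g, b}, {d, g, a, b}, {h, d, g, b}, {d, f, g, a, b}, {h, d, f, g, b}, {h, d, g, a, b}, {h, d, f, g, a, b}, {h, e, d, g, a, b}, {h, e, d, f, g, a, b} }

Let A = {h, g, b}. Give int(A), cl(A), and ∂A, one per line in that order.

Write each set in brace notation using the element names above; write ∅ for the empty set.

open subsets of A: ∅, {h}; so int(A) = {h}
closure: X∖int(X∖A) = X∖{d, f} = {h, e, g, a, b}
∂A = {h, e, g, a, b} minus {h} = {e, g, a, b}

int(A) = {h}
cl(A)  = {h, e, g, a, b}
∂A     = {e, g, a, b}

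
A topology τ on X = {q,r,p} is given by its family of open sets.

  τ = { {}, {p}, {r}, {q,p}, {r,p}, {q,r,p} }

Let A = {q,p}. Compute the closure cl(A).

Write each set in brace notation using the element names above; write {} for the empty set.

{q,p}

complement {r}; its interior {r}; cl(A) = X∖{r} = {q,p}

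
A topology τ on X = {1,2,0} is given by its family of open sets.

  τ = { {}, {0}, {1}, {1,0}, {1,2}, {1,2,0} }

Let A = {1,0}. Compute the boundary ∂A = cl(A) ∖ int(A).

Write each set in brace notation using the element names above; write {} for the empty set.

{2}

U open, U⊆A: {}, {0}, {1}, {1,0}. int(A) = ⋃ = {1,0}
X∖A={2}, int(X∖A)={}, hence cl(A)={1,2,0}
∂A: remove int from cl → {2}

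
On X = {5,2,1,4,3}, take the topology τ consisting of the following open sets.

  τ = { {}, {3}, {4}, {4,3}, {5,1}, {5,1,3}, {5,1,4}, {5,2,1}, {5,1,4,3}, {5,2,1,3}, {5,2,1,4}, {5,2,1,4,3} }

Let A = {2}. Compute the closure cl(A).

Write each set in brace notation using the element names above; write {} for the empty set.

{2}

X∖A={5,1,4,3}, int(X∖A)={5,1,4,3}, hence cl(A)={2}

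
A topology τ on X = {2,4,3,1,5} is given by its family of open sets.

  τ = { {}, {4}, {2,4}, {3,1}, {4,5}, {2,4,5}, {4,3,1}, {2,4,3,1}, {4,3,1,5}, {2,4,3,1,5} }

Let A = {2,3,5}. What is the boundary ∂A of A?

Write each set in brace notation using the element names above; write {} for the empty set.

{2,3,1,5}

U open, U⊆A: {}. int(A) = ⋃ = {}
X∖A={4,1}, int(X∖A)={4}, hence cl(A)={2,3,1,5}
∂A: remove int from cl → {2,3,1,5}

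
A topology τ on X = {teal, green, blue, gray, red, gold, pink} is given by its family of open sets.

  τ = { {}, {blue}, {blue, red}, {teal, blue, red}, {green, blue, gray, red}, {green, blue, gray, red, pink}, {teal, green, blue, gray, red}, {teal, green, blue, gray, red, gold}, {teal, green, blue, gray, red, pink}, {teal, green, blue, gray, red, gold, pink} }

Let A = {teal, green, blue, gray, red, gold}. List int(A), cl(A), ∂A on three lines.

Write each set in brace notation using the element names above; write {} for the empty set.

interior: largest open inside A is {teal, green, blue, gray, red, gold} (from {}, {blue}, {blue, red}, {teal, blue, red}, {green, blue, gray, red}, {teal, green, blue, gray, red}, {teal, green, blue, gray, red, gold})
cl via duality: int({pink}) = {}, so X∖{} = {teal, green, blue, gray, red, gold, pink}
cl∖int = {pink}

int(A) = {teal, green, blue, gray, red, gold}
cl(A)  = {teal, green, blue, gray, red, gold, pink}
∂A     = {pink}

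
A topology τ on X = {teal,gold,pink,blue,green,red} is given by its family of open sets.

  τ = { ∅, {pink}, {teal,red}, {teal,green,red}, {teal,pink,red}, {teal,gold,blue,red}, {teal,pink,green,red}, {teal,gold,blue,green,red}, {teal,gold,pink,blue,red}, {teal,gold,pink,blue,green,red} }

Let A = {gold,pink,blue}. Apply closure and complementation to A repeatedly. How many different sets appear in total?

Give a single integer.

complement {teal,green,red}; its interior {teal,green,red}; cl(A) = X∖{teal,green,red} = {gold,pink,blue}
With k = closure, c = complement:
  1. A     = {gold,pink,blue}
  2. cA    = {teal,green,red}
  3. kcA   = {teal,gold,blue,green,red}
  4. ckcA  = {pink}
k, c of each give nothing new

4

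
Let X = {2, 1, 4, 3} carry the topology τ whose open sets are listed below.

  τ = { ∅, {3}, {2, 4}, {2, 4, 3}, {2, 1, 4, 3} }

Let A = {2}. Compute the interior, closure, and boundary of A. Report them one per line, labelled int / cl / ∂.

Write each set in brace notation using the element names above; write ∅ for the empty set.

int(A) = ∅
cl(A)  = {2, 1, 4}
∂A     = {2, 1, 4}

interior: largest open inside A is ∅ (from ∅)
cl via duality: int({1, 4, 3}) = {3}, so X∖{3} = {2, 1, 4}
cl∖int = {2, 1, 4}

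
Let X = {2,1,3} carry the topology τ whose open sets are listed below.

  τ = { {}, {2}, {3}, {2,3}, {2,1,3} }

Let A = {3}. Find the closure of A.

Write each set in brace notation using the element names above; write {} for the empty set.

{1,3}

closure: X∖int(X∖A) = X∖{2} = {1,3}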